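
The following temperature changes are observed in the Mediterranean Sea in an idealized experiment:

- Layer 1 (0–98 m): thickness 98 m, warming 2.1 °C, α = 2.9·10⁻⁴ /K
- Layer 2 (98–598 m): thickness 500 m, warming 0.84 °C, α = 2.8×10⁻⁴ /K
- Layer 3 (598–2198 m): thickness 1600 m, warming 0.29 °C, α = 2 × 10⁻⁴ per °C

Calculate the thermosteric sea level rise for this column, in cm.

0–98 m: 2.1 × 2.9×10⁻⁴ × 98 = 0.059682 m
Layer 2: 2.8×10⁻⁴ × 0.84 × 500 = 0.11760 m
598–2198 m: 2×10⁻⁴ × 0.29 × 1600 = 0.09280 m
Δh = 0.059682 + 0.11760 + 0.09280 = 0.270082 m ≈ 27.0 cm

Δh ≈ 27.0 cm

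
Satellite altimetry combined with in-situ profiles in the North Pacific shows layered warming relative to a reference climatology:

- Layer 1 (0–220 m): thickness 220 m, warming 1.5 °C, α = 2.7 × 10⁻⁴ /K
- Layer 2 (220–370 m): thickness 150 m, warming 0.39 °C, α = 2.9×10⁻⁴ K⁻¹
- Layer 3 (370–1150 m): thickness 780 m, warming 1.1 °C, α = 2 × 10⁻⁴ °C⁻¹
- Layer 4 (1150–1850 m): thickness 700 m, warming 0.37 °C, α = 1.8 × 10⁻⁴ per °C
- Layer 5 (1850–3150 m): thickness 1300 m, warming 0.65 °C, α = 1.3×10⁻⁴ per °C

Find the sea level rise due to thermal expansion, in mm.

Δh = 434 mm

Layer 1: 2.7×10⁻⁴ × 220 × 1.5 = 0.08910 m
Layer 2: 2.9×10⁻⁴ × 150 × 0.39 = 0.016965 m
370–1150 m: 780 × 1.1 × 2×10⁻⁴ = 0.17160 m
1150–1850 m: 1.8×10⁻⁴ × 700 × 0.37 = 0.04662 m
1300 × 1.3×10⁻⁴ × 0.65 = 0.10985 m
Δh = 0.08910 + 0.016965 + 0.17160 + 0.04662 + 0.10985 = 0.434135 m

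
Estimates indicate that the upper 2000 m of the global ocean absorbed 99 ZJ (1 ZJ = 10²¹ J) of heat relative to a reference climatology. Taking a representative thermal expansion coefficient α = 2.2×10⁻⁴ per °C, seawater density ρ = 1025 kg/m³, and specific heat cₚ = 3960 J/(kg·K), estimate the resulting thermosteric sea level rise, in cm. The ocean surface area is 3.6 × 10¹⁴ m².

Per unit area: Q = 99×10²¹ / (3.6×10¹⁴) = 2.75×10⁸ J/m²
Δh = αQ/(ρcₚ) = 2.2×10⁻⁴ × 2.75×10⁸ / (1025 × 3960) ≈ 0.014905 m

Δh ≈ 1.5 cm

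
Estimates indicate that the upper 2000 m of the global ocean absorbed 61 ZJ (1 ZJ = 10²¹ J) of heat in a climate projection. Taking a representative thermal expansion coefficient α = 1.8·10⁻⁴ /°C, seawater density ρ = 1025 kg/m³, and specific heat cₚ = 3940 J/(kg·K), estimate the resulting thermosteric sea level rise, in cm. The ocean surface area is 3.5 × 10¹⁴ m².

Δh = 0.777 cm

Per unit area: Q = 61×10²¹ / (3.5×10¹⁴) ≈ 1.743×10⁸ J/m²
Δh = αQ/(ρcₚ) = 1.8×10⁻⁴ × 1.743×10⁸ / (1025 × 3940) ≈ 0.0077687 m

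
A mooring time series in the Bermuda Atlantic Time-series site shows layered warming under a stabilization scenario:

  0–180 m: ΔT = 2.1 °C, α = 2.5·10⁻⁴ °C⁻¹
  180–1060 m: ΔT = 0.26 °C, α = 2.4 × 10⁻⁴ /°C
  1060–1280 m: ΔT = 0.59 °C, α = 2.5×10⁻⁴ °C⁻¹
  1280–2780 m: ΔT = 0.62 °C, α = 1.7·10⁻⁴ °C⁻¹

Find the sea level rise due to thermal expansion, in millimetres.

Layer 1: 2.5×10⁻⁴ × 2.1 × 180 = 0.09450 m
180–1060 m: 0.26 × 2.4×10⁻⁴ × 880 = 0.054912 m
Layer 3: 0.59 × 220 × 2.5×10⁻⁴ = 0.03245 m
1280–2780 m: 1.7×10⁻⁴ × 1500 × 0.62 = 0.15810 m
Δh = 0.09450 + 0.054912 + 0.03245 + 0.15810 = 0.339962 m ≈ 340 mm

340 mm of thermosteric rise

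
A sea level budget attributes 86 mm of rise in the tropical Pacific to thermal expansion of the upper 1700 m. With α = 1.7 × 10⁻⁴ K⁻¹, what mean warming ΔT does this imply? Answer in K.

ΔT ≈ 0.30 K

ΔT = Δh/(αH) = 0.086 / (1.7×10⁻⁴ × 1700) ≈ 0.2976 K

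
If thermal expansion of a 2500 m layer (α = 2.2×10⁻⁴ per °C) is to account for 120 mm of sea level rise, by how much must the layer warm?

ΔT = Δh/(αH) = 0.12 / (2.2×10⁻⁴ × 2500) ≈ 0.2182 K

0.218 K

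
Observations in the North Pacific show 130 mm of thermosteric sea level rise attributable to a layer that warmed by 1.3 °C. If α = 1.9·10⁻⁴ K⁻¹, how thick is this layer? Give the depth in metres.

H = Δh/(αΔT) = 0.13 / (1.9×10⁻⁴ × 1.3) ≈ 526.3 m

530 m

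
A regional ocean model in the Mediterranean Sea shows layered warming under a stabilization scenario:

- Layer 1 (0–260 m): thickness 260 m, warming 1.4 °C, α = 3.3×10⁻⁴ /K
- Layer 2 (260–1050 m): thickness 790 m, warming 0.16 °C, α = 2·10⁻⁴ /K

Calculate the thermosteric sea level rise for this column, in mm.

0–260 m: 3.3×10⁻⁴ × 260 × 1.4 = 0.12012 m
2×10⁻⁴ × 790 × 0.16 = 0.02528 m
Δh = 0.12012 + 0.02528 = 0.14540 m

Δh = 145 mm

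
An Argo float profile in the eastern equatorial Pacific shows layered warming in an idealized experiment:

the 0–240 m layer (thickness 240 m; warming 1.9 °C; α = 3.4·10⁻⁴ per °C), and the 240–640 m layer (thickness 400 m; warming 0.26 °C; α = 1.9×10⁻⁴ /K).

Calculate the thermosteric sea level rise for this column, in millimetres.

170 mm

1.9 × 240 × 3.4×10⁻⁴ = 0.15504 m
240–640 m: 400 × 1.9×10⁻⁴ × 0.26 = 0.01976 m
Δh = 0.15504 + 0.01976 = 0.17480 m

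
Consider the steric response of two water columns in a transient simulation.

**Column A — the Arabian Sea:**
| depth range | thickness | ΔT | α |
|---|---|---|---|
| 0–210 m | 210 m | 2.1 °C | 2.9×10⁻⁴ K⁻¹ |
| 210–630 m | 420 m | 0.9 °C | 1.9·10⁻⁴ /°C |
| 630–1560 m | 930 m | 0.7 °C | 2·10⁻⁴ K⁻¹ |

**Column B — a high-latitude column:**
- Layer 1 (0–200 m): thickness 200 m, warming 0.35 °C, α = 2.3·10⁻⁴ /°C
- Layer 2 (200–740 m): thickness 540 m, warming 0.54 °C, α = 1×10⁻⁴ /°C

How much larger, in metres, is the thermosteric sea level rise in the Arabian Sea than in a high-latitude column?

A Layer 1: 2.9×10⁻⁴ × 2.1 × 210 = 0.12789 m
A Layer 2: 1.9×10⁻⁴ × 420 × 0.9 = 0.07182 m
A 0.7 × 2×10⁻⁴ × 930 = 0.13020 m
A total: 0.32991 m
B 0–200 m: 0.35 × 2.3×10⁻⁴ × 200 = 0.01610 m
B 200–740 m: 540 × 1×10⁻⁴ × 0.54 = 0.02916 m
B total: 0.04526 m
Difference: 0.32991 − 0.04526 = 0.28465 m

Δh_A − Δh_B ≈ 0.28 m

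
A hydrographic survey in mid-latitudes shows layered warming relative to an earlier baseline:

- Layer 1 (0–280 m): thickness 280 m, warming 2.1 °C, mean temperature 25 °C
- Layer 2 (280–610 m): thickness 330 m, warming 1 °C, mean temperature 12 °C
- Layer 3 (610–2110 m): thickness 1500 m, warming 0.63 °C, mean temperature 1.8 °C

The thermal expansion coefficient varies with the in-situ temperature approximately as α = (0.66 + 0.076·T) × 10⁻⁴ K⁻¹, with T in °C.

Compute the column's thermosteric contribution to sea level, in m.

Layer 1: α = (0.66 + 0.076×25)×10⁻⁴ = 2.56×10⁻⁴ K⁻¹
Layer 2: α = (0.66 + 0.076×12)×10⁻⁴ = 1.572×10⁻⁴ K⁻¹
Layer 3: α = (0.66 + 0.076×1.8)×10⁻⁴ = 0.7968×10⁻⁴ K⁻¹
2.1 × 2.56×10⁻⁴ × 280 = 0.150528 m
280–610 m: 1 × 1.572×10⁻⁴ × 330 = 0.051876 m
610–2110 m: 0.63 × 0.7968×10⁻⁴ × 1500 = 0.0752976 m
Δh = 0.150528 + 0.051876 + 0.0752976 = 0.2777016 m

0.278 m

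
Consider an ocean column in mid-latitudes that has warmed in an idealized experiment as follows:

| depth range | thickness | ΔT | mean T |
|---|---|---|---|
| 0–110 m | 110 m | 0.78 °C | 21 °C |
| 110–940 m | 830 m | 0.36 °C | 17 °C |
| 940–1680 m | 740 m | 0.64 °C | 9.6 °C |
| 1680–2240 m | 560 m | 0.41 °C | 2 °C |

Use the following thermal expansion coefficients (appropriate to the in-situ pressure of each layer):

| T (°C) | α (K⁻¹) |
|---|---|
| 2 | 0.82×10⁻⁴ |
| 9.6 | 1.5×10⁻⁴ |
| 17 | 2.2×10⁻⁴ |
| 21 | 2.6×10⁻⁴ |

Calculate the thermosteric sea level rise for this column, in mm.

about 180 mm

Layer 1 at 21 °C → α = 2.6×10⁻⁴ K⁻¹
Layer 2 at 17 °C → α = 2.2×10⁻⁴ K⁻¹
Layer 3 at 9.6 °C → α = 1.5×10⁻⁴ K⁻¹
Layer 4 at 2 °C → α = 0.82×10⁻⁴ K⁻¹
0–110 m: 110 × 0.78 × 2.6×10⁻⁴ = 0.022308 m
Layer 2: 830 × 2.2×10⁻⁴ × 0.36 = 0.065736 m
Layer 3: 0.64 × 1.5×10⁻⁴ × 740 = 0.07104 m
1680–2240 m: 0.82×10⁻⁴ × 0.41 × 560 = 0.0188272 m
Δh = 0.022308 + 0.065736 + 0.07104 + 0.0188272 = 0.1779112 m ≈ 180 mm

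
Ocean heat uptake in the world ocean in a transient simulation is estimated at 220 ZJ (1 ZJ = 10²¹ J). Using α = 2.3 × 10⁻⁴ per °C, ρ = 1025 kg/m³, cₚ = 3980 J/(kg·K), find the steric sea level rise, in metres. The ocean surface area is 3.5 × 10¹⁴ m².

about 0.0354 m

Per unit area: Q = 220×10²¹ / (3.5×10¹⁴) ≈ 6.286×10⁸ J/m²
Δh = αQ/(ρcₚ) = 2.3×10⁻⁴ × 6.286×10⁸ / (1025 × 3980) ≈ 0.03544 m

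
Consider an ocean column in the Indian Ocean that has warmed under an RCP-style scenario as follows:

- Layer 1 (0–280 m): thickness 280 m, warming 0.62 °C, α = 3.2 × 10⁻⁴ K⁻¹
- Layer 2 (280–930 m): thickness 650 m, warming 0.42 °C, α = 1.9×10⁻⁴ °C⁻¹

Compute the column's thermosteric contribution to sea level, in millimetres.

about 107 mm

Layer 1: 280 × 0.62 × 3.2×10⁻⁴ = 0.055552 m
Layer 2: 1.9×10⁻⁴ × 0.42 × 650 = 0.05187 m
Δh = 0.055552 + 0.05187 = 0.107422 m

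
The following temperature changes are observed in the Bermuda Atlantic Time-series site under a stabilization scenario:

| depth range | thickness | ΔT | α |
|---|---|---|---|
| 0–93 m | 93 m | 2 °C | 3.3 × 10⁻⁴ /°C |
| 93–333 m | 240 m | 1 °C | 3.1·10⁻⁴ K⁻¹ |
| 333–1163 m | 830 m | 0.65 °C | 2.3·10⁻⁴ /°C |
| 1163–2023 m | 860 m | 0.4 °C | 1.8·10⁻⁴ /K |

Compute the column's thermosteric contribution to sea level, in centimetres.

0–93 m: 3.3×10⁻⁴ × 2 × 93 = 0.06138 m
93–333 m: 1 × 3.1×10⁻⁴ × 240 = 0.07440 m
Layer 3: 2.3×10⁻⁴ × 830 × 0.65 = 0.124085 m
1163–2023 m: 0.4 × 860 × 1.8×10⁻⁴ = 0.06192 m
Δh = 0.06138 + 0.07440 + 0.124085 + 0.06192 = 0.321785 m

32.2 cm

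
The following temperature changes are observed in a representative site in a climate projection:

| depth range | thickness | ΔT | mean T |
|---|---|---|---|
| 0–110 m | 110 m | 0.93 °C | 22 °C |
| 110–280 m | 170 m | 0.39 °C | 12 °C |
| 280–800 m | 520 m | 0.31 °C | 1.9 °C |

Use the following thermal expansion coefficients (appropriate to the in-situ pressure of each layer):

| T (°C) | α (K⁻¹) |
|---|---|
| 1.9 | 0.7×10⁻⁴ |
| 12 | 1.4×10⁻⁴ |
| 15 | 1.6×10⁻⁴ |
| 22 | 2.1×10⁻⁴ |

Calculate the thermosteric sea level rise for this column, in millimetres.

42.0 mm

Layer 1 at 22 °C → α = 2.1×10⁻⁴ K⁻¹
Layer 2 at 12 °C → α = 1.4×10⁻⁴ K⁻¹
Layer 3 at 1.9 °C → α = 0.7×10⁻⁴ K⁻¹
0–110 m: 2.1×10⁻⁴ × 0.93 × 110 = 0.021483 m
Layer 2: 0.39 × 170 × 1.4×10⁻⁴ = 0.009282 m
0.31 × 520 × 0.7×10⁻⁴ = 0.011284 m
Δh = 0.021483 + 0.009282 + 0.011284 = 0.042049 m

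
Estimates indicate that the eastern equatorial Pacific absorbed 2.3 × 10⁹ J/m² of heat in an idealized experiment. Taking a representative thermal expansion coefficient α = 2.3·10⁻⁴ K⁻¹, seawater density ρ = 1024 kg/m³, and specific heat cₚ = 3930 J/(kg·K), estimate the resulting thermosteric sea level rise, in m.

Δh = αQ/(ρcₚ) = 2.3×10⁻⁴ × 2.3×10⁹ / (1024 × 3930) ≈ 0.13145 m

0.13 m of thermosteric rise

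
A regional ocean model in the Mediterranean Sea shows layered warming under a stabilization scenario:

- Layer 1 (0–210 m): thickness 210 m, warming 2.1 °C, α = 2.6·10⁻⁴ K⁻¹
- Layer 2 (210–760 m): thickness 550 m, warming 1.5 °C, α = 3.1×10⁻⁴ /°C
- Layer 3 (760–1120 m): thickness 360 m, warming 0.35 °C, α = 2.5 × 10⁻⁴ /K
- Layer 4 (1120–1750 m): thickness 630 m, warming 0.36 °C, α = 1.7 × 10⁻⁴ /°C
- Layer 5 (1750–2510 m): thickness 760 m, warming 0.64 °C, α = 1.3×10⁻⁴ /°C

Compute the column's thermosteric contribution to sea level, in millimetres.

0–210 m: 2.1 × 2.6×10⁻⁴ × 210 = 0.11466 m
Layer 2: 3.1×10⁻⁴ × 550 × 1.5 = 0.25575 m
360 × 2.5×10⁻⁴ × 0.35 = 0.03150 m
1120–1750 m: 630 × 0.36 × 1.7×10⁻⁴ = 0.038556 m
1750–2510 m: 760 × 1.3×10⁻⁴ × 0.64 = 0.063232 m
Δh = 0.11466 + 0.25575 + 0.03150 + 0.038556 + 0.063232 = 0.503698 m

about 500 mm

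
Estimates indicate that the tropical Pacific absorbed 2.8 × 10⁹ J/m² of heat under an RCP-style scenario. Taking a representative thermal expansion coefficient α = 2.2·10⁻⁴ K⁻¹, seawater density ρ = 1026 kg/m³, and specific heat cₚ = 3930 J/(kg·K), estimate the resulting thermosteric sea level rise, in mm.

Δh = 153 mm

Δh = αQ/(ρcₚ) = 2.2×10⁻⁴ × 2.8×10⁹ / (1026 × 3930) ≈ 0.15277 m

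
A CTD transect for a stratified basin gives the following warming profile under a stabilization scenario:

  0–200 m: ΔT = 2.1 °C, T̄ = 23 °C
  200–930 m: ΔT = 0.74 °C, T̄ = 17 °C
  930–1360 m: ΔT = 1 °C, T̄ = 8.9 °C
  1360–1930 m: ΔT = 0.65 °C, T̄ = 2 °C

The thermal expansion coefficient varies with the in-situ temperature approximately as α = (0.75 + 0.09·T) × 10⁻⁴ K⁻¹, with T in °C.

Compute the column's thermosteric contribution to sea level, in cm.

Layer 1: α = (0.75 + 0.09×23)×10⁻⁴ = 2.82×10⁻⁴ K⁻¹
Layer 2: α = (0.75 + 0.09×17)×10⁻⁴ = 2.28×10⁻⁴ K⁻¹
Layer 3: α = (0.75 + 0.09×8.9)×10⁻⁴ = 1.551×10⁻⁴ K⁻¹
Layer 4: α = (0.75 + 0.09×2)×10⁻⁴ = 0.93×10⁻⁴ K⁻¹
0–200 m: 200 × 2.1 × 2.82×10⁻⁴ = 0.11844 m
Layer 2: 0.74 × 2.28×10⁻⁴ × 730 = 0.1231656 m
Layer 3: 430 × 1.551×10⁻⁴ × 1 = 0.066693 m
0.65 × 570 × 0.93×10⁻⁴ = 0.0344565 m
Δh = 0.11844 + 0.1231656 + 0.066693 + 0.0344565 = 0.3427551 m ≈ 34.3 cm

Δh = 34.3 cm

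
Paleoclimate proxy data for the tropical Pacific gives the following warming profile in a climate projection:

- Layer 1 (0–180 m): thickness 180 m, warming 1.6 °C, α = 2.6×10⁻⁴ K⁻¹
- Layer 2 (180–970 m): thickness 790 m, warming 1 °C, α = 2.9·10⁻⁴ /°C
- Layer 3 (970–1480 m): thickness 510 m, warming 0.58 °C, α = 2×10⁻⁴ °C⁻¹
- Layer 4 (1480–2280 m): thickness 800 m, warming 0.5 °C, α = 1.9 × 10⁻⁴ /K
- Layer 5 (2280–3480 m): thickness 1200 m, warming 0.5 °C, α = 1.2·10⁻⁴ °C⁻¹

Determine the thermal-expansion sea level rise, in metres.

Δh ≈ 0.51 m

0–180 m: 180 × 1.6 × 2.6×10⁻⁴ = 0.07488 m
Layer 2: 2.9×10⁻⁴ × 790 × 1 = 0.22910 m
Layer 3: 0.58 × 2×10⁻⁴ × 510 = 0.05916 m
Layer 4: 800 × 1.9×10⁻⁴ × 0.5 = 0.07600 m
1200 × 1.2×10⁻⁴ × 0.5 = 0.07200 m
Δh = 0.07488 + 0.22910 + 0.05916 + 0.07600 + 0.07200 = 0.51114 m ≈ 0.51 m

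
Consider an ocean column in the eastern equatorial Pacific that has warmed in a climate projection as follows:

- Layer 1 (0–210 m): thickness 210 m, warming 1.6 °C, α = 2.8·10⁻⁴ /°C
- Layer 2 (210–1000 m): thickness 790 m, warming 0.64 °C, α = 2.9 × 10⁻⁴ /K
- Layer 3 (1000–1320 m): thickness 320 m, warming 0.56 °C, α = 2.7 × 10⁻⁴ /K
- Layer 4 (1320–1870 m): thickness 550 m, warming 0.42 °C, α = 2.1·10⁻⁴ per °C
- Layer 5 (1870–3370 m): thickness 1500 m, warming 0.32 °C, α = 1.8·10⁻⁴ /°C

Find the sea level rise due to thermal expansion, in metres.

0.42 m

0–210 m: 1.6 × 2.8×10⁻⁴ × 210 = 0.09408 m
Layer 2: 0.64 × 2.9×10⁻⁴ × 790 = 0.146624 m
1000–1320 m: 0.56 × 320 × 2.7×10⁻⁴ = 0.048384 m
Layer 4: 550 × 0.42 × 2.1×10⁻⁴ = 0.04851 m
1870–3370 m: 1.8×10⁻⁴ × 0.32 × 1500 = 0.08640 m
Δh = 0.09408 + 0.146624 + 0.048384 + 0.04851 + 0.08640 = 0.423998 m ≈ 0.42 m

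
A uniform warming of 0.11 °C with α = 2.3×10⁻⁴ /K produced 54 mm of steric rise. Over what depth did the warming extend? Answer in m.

about 2130 m

H = Δh/(αΔT) = 0.054 / (2.3×10⁻⁴ × 0.11) ≈ 2134 m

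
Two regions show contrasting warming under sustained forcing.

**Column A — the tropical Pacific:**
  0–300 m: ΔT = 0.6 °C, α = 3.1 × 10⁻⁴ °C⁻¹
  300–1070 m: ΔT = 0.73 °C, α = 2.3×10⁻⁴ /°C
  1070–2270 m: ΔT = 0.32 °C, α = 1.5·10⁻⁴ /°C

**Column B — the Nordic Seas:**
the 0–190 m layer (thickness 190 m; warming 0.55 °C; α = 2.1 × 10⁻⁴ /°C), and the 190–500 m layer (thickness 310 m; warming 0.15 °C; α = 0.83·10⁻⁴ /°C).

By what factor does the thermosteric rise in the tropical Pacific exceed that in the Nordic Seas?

A 0.6 × 300 × 3.1×10⁻⁴ = 0.05580 m
A 770 × 0.73 × 2.3×10⁻⁴ = 0.129283 m
A Layer 3: 1.5×10⁻⁴ × 1200 × 0.32 = 0.05760 m
A total: 0.242683 m
B Layer 1: 190 × 2.1×10⁻⁴ × 0.55 = 0.021945 m
B 0.83×10⁻⁴ × 310 × 0.15 = 0.0038595 m
B total: 0.0258045 m
Ratio: 0.242683 / 0.0258045 ≈ 9.405

9.4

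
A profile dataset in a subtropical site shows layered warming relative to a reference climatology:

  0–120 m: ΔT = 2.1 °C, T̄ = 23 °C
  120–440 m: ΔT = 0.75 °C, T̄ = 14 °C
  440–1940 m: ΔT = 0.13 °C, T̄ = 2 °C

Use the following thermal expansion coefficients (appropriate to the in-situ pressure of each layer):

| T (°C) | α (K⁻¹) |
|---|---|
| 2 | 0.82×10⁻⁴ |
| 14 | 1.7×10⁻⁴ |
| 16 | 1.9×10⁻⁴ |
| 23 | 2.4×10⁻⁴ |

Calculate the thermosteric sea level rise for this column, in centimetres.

11.7 cm

Layer 1 at 23 °C → α = 2.4×10⁻⁴ K⁻¹
Layer 2 at 14 °C → α = 1.7×10⁻⁴ K⁻¹
Layer 3 at 2 °C → α = 0.82×10⁻⁴ K⁻¹
0–120 m: 120 × 2.1 × 2.4×10⁻⁴ = 0.06048 m
Layer 2: 0.75 × 320 × 1.7×10⁻⁴ = 0.04080 m
0.82×10⁻⁴ × 1500 × 0.13 = 0.01599 m
Δh = 0.06048 + 0.04080 + 0.01599 = 0.11727 m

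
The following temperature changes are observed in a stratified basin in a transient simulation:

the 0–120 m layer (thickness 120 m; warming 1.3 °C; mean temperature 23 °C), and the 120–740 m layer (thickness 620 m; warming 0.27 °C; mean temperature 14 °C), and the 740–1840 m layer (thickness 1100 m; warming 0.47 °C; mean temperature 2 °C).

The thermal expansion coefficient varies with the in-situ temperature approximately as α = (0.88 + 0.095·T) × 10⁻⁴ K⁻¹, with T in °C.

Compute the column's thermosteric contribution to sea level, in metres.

Δh ≈ 0.14 m

Layer 1: α = (0.88 + 0.095×23)×10⁻⁴ = 3.065×10⁻⁴ K⁻¹
Layer 2: α = (0.88 + 0.095×14)×10⁻⁴ = 2.21×10⁻⁴ K⁻¹
Layer 3: α = (0.88 + 0.095×2)×10⁻⁴ = 1.07×10⁻⁴ K⁻¹
0–120 m: 1.3 × 3.065×10⁻⁴ × 120 = 0.047814 m
Layer 2: 2.21×10⁻⁴ × 0.27 × 620 = 0.0369954 m
740–1840 m: 1100 × 0.47 × 1.07×10⁻⁴ = 0.055319 m
Δh = 0.047814 + 0.0369954 + 0.055319 = 0.1401284 m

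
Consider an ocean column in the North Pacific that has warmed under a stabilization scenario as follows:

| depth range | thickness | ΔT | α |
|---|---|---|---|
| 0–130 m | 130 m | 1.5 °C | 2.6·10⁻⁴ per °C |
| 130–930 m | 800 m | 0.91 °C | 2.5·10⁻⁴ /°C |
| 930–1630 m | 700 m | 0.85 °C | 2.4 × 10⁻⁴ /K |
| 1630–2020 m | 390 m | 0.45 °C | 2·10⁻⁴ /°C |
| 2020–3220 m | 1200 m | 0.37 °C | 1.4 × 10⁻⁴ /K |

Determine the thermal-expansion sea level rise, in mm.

Δh = 473 mm

0–130 m: 2.6×10⁻⁴ × 1.5 × 130 = 0.05070 m
Layer 2: 800 × 2.5×10⁻⁴ × 0.91 = 0.18200 m
Layer 3: 0.85 × 700 × 2.4×10⁻⁴ = 0.14280 m
Layer 4: 2×10⁻⁴ × 390 × 0.45 = 0.03510 m
Layer 5: 1200 × 0.37 × 1.4×10⁻⁴ = 0.06216 m
Δh = 0.05070 + 0.18200 + 0.14280 + 0.03510 + 0.06216 = 0.47276 m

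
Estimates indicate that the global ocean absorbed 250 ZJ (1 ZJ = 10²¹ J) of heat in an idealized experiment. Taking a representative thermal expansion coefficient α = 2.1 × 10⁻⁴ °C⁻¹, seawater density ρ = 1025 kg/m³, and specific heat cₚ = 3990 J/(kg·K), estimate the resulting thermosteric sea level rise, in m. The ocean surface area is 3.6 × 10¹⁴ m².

Per unit area: Q = 250×10²¹ / (3.6×10¹⁴) ≈ 6.944×10⁸ J/m²
Δh = αQ/(ρcₚ) = 2.1×10⁻⁴ × 6.944×10⁸ / (1025 × 3990) ≈ 0.035656 m

about 0.0357 m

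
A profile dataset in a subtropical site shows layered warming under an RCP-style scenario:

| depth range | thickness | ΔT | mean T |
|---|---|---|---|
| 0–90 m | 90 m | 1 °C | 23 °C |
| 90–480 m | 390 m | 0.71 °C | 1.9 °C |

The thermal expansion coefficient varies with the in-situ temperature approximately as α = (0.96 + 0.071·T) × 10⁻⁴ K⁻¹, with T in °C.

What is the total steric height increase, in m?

Layer 1: α = (0.96 + 0.071×23)×10⁻⁴ = 2.593×10⁻⁴ K⁻¹
Layer 2: α = (0.96 + 0.071×1.9)×10⁻⁴ = 1.0949×10⁻⁴ K⁻¹
0–90 m: 2.593×10⁻⁴ × 1 × 90 = 0.023337 m
Layer 2: 390 × 0.71 × 1.0949×10⁻⁴ = 0.030317781 m
Δh = 0.023337 + 0.030317781 = 0.053654781 m

0.0537 m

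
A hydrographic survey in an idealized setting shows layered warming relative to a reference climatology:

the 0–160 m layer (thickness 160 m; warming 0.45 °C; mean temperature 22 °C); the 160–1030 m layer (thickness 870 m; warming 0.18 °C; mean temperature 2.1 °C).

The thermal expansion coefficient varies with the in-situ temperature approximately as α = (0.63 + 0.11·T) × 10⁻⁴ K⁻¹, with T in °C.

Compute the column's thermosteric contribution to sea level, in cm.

3.5 cm of thermosteric rise

Layer 1: α = (0.63 + 0.11×22)×10⁻⁴ = 3.05×10⁻⁴ K⁻¹
Layer 2: α = (0.63 + 0.11×2.1)×10⁻⁴ = 0.861×10⁻⁴ K⁻¹
0–160 m: 3.05×10⁻⁴ × 160 × 0.45 = 0.02196 m
870 × 0.861×10⁻⁴ × 0.18 = 0.01348326 m
Δh = 0.02196 + 0.01348326 = 0.03544326 m ≈ 3.5 cm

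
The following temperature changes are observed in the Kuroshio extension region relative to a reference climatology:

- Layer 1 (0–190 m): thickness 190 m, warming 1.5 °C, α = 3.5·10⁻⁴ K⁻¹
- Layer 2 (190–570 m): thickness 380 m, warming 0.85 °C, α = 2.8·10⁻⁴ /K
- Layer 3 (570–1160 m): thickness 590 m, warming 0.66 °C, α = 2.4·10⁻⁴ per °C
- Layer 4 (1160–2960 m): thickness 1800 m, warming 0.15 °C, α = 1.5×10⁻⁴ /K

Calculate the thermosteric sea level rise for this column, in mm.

Δh = 324 mm

0–190 m: 1.5 × 190 × 3.5×10⁻⁴ = 0.09975 m
190–570 m: 0.85 × 380 × 2.8×10⁻⁴ = 0.09044 m
Layer 3: 2.4×10⁻⁴ × 590 × 0.66 = 0.093456 m
1.5×10⁻⁴ × 1800 × 0.15 = 0.04050 m
Δh = 0.09975 + 0.09044 + 0.093456 + 0.04050 = 0.324146 m ≈ 324 mm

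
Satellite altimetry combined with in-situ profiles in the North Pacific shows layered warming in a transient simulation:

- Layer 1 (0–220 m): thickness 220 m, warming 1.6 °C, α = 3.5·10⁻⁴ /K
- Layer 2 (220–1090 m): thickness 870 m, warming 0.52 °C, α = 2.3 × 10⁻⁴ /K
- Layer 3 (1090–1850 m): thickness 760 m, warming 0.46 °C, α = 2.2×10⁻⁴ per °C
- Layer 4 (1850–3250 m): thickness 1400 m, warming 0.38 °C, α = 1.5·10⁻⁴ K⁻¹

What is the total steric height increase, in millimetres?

384 mm of thermosteric rise

Layer 1: 220 × 3.5×10⁻⁴ × 1.6 = 0.12320 m
220–1090 m: 2.3×10⁻⁴ × 0.52 × 870 = 0.104052 m
2.2×10⁻⁴ × 0.46 × 760 = 0.076912 m
1400 × 0.38 × 1.5×10⁻⁴ = 0.07980 m
Δh = 0.12320 + 0.104052 + 0.076912 + 0.07980 = 0.383964 m ≈ 384 mm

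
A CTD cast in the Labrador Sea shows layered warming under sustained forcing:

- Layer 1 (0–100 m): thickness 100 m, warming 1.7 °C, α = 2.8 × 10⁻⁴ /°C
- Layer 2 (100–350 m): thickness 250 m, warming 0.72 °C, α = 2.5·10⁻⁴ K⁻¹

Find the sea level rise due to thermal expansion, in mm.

2.8×10⁻⁴ × 1.7 × 100 = 0.04760 m
Layer 2: 2.5×10⁻⁴ × 0.72 × 250 = 0.04500 m
Δh = 0.04760 + 0.04500 = 0.09260 m

Δh ≈ 92.6 mm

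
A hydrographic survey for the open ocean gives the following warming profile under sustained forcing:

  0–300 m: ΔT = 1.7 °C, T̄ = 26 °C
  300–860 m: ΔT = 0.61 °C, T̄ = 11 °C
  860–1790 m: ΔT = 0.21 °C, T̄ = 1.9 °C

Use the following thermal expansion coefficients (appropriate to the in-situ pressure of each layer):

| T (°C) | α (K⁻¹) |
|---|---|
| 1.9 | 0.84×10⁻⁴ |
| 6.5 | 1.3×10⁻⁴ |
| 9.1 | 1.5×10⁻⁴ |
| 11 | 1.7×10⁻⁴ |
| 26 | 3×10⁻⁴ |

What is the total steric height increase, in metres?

Δh = 0.23 m

Layer 1 at 26 °C → α = 3×10⁻⁴ K⁻¹
Layer 2 at 11 °C → α = 1.7×10⁻⁴ K⁻¹
Layer 3 at 1.9 °C → α = 0.84×10⁻⁴ K⁻¹
3×10⁻⁴ × 1.7 × 300 = 0.15300 m
300–860 m: 0.61 × 560 × 1.7×10⁻⁴ = 0.058072 m
Layer 3: 930 × 0.84×10⁻⁴ × 0.21 = 0.0164052 m
Δh = 0.15300 + 0.058072 + 0.0164052 = 0.2274772 m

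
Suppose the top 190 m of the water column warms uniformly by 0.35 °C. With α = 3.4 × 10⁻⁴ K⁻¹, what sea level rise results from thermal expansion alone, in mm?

Δh = αΔT·H = 3.4×10⁻⁴ × 0.35 × 190 = 0.02261 m

Δh = 22.6 mm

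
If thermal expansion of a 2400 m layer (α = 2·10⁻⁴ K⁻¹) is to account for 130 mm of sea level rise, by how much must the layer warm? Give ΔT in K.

ΔT = Δh/(αH) = 0.13 / (2×10⁻⁴ × 2400) ≈ 0.2708 K

about 0.27 K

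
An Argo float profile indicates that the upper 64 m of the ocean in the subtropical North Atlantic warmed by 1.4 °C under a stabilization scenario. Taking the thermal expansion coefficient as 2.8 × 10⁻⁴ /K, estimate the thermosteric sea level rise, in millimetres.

Δh = 25 mm

Δh = αΔT·H = 2.8×10⁻⁴ × 1.4 × 64 = 0.025088 m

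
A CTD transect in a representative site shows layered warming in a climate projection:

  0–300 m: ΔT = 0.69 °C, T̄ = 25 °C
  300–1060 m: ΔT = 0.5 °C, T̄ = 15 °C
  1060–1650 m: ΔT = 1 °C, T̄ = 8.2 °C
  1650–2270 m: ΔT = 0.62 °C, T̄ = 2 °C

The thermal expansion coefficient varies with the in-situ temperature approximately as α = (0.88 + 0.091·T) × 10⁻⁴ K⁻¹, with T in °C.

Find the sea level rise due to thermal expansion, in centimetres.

Δh = 28.7 cm

Layer 1: α = (0.88 + 0.091×25)×10⁻⁴ = 3.155×10⁻⁴ K⁻¹
Layer 2: α = (0.88 + 0.091×15)×10⁻⁴ = 2.245×10⁻⁴ K⁻¹
Layer 3: α = (0.88 + 0.091×8.2)×10⁻⁴ = 1.6262×10⁻⁴ K⁻¹
Layer 4: α = (0.88 + 0.091×2)×10⁻⁴ = 1.062×10⁻⁴ K⁻¹
Layer 1: 3.155×10⁻⁴ × 0.69 × 300 = 0.0653085 m
300–1060 m: 760 × 0.5 × 2.245×10⁻⁴ = 0.08531 m
1060–1650 m: 590 × 1 × 1.6262×10⁻⁴ = 0.0959458 m
1.062×10⁻⁴ × 620 × 0.62 = 0.04082328 m
Δh = 0.0653085 + 0.08531 + 0.0959458 + 0.04082328 = 0.28738758 m ≈ 28.7 cm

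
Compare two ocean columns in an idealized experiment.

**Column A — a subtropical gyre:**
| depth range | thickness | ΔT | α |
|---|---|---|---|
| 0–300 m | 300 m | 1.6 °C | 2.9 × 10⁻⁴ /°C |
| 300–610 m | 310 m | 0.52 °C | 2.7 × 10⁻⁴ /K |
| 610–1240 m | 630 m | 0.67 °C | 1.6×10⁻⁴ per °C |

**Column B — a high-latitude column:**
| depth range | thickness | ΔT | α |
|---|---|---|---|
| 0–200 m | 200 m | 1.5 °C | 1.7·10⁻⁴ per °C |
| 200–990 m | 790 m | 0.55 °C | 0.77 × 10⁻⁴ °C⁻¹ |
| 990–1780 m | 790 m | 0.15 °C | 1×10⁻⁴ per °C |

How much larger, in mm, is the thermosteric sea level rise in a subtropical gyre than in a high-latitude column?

154 mm

A 0–300 m: 1.6 × 300 × 2.9×10⁻⁴ = 0.13920 m
A 300–610 m: 0.52 × 2.7×10⁻⁴ × 310 = 0.043524 m
A Layer 3: 630 × 0.67 × 1.6×10⁻⁴ = 0.067536 m
A total: 0.25026 m
B 0–200 m: 1.5 × 1.7×10⁻⁴ × 200 = 0.05100 m
B Layer 2: 0.77×10⁻⁴ × 790 × 0.55 = 0.0334565 m
B 790 × 0.15 × 1×10⁻⁴ = 0.01185 m
B total: 0.0963065 m
Difference: 0.25026 − 0.0963065 = 0.1539535 m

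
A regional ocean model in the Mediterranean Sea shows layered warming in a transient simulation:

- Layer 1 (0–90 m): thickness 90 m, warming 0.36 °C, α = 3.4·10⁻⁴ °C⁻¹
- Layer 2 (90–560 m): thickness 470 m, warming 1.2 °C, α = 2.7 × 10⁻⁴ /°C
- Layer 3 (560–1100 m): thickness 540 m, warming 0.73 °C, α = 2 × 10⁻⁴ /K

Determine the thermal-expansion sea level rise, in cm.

Layer 1: 3.4×10⁻⁴ × 90 × 0.36 = 0.011016 m
470 × 2.7×10⁻⁴ × 1.2 = 0.15228 m
560–1100 m: 0.73 × 2×10⁻⁴ × 540 = 0.07884 m
Δh = 0.011016 + 0.15228 + 0.07884 = 0.242136 m

24.2 cm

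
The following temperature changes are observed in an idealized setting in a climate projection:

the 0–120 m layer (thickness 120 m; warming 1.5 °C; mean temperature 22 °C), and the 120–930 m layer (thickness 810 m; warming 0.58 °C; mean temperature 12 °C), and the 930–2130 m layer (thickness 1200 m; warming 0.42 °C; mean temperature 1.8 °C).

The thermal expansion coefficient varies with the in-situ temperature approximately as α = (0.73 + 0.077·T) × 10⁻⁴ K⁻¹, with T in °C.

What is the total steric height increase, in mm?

Layer 1: α = (0.73 + 0.077×22)×10⁻⁴ = 2.424×10⁻⁴ K⁻¹
Layer 2: α = (0.73 + 0.077×12)×10⁻⁴ = 1.654×10⁻⁴ K⁻¹
Layer 3: α = (0.73 + 0.077×1.8)×10⁻⁴ = 0.8686×10⁻⁴ K⁻¹
Layer 1: 2.424×10⁻⁴ × 120 × 1.5 = 0.043632 m
0.58 × 810 × 1.654×10⁻⁴ = 0.07770492 m
Layer 3: 0.42 × 0.8686×10⁻⁴ × 1200 = 0.04377744 m
Δh = 0.043632 + 0.07770492 + 0.04377744 = 0.16511436 m

165 mm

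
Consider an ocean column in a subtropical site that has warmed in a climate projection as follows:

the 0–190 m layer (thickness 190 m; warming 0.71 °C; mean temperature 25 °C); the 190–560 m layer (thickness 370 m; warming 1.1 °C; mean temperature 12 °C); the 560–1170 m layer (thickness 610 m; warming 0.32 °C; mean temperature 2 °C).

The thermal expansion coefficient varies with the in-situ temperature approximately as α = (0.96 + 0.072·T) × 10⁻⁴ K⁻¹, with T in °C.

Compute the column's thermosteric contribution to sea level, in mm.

130 mm of thermosteric rise

Layer 1: α = (0.96 + 0.072×25)×10⁻⁴ = 2.76×10⁻⁴ K⁻¹
Layer 2: α = (0.96 + 0.072×12)×10⁻⁴ = 1.824×10⁻⁴ K⁻¹
Layer 3: α = (0.96 + 0.072×2)×10⁻⁴ = 1.104×10⁻⁴ K⁻¹
Layer 1: 0.71 × 2.76×10⁻⁴ × 190 = 0.0372324 m
Layer 2: 1.824×10⁻⁴ × 370 × 1.1 = 0.0742368 m
610 × 1.104×10⁻⁴ × 0.32 = 0.02155008 m
Δh = 0.0372324 + 0.0742368 + 0.02155008 = 0.13301928 m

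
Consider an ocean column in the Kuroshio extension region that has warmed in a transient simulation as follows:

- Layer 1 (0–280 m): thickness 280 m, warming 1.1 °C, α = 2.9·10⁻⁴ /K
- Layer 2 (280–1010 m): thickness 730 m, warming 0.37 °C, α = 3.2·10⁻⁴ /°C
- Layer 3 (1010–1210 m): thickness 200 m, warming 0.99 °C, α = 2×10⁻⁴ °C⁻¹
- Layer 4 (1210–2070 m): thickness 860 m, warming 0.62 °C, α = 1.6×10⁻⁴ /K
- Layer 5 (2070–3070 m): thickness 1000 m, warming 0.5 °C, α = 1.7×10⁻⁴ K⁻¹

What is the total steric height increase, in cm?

Layer 1: 280 × 1.1 × 2.9×10⁻⁴ = 0.08932 m
0.37 × 3.2×10⁻⁴ × 730 = 0.086432 m
0.99 × 200 × 2×10⁻⁴ = 0.03960 m
860 × 1.6×10⁻⁴ × 0.62 = 0.085312 m
2070–3070 m: 0.5 × 1000 × 1.7×10⁻⁴ = 0.08500 m
Δh = 0.08932 + 0.086432 + 0.03960 + 0.085312 + 0.08500 = 0.385664 m ≈ 39 cm

about 39 cm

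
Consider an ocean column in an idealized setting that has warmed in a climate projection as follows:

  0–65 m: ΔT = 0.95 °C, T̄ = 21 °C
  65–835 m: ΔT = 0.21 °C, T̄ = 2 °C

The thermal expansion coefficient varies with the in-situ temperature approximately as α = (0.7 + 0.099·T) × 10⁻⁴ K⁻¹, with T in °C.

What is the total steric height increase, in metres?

0.0317 m of thermosteric rise

Layer 1: α = (0.7 + 0.099×21)×10⁻⁴ = 2.779×10⁻⁴ K⁻¹
Layer 2: α = (0.7 + 0.099×2)×10⁻⁴ = 0.898×10⁻⁴ K⁻¹
2.779×10⁻⁴ × 65 × 0.95 = 0.017160325 m
Layer 2: 0.21 × 0.898×10⁻⁴ × 770 = 0.01452066 m
Δh = 0.017160325 + 0.01452066 = 0.031680985 m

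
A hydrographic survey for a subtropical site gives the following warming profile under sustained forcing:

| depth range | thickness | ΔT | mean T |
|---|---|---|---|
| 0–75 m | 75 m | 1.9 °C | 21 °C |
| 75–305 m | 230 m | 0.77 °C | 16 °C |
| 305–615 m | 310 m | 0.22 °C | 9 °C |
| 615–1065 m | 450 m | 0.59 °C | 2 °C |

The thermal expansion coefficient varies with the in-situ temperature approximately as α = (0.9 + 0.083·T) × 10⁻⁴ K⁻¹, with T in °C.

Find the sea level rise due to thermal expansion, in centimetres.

about 11.7 cm

Layer 1: α = (0.9 + 0.083×21)×10⁻⁴ = 2.643×10⁻⁴ K⁻¹
Layer 2: α = (0.9 + 0.083×16)×10⁻⁴ = 2.228×10⁻⁴ K⁻¹
Layer 3: α = (0.9 + 0.083×9)×10⁻⁴ = 1.647×10⁻⁴ K⁻¹
Layer 4: α = (0.9 + 0.083×2)×10⁻⁴ = 1.066×10⁻⁴ K⁻¹
Layer 1: 2.643×10⁻⁴ × 1.9 × 75 = 0.03766275 m
Layer 2: 0.77 × 230 × 2.228×10⁻⁴ = 0.03945788 m
Layer 3: 0.22 × 310 × 1.647×10⁻⁴ = 0.01123254 m
0.59 × 1.066×10⁻⁴ × 450 = 0.0283023 m
Δh = 0.03766275 + 0.03945788 + 0.01123254 + 0.0283023 = 0.11665547 m ≈ 11.7 cm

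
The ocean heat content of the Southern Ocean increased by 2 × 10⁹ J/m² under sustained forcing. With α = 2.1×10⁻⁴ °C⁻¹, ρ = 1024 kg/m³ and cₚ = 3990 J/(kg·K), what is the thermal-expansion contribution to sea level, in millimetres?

Δh = αQ/(ρcₚ) = 2.1×10⁻⁴ × 2×10⁹ / (1024 × 3990) ≈ 0.10280 m

103 mm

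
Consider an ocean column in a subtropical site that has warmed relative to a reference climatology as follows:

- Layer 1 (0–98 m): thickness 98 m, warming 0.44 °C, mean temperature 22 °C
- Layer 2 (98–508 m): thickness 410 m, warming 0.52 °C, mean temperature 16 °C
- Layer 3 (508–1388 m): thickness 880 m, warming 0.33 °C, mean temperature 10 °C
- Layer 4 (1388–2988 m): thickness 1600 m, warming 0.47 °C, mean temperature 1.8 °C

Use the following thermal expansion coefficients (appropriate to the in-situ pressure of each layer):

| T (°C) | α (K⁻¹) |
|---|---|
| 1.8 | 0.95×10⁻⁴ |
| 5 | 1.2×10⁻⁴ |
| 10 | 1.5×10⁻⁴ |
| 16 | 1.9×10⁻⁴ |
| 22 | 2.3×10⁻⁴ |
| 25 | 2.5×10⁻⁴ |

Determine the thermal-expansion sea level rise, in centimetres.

Layer 1 at 22 °C → α = 2.3×10⁻⁴ K⁻¹
Layer 2 at 16 °C → α = 1.9×10⁻⁴ K⁻¹
Layer 3 at 10 °C → α = 1.5×10⁻⁴ K⁻¹
Layer 4 at 1.8 °C → α = 0.95×10⁻⁴ K⁻¹
Layer 1: 98 × 0.44 × 2.3×10⁻⁴ = 0.0099176 m
1.9×10⁻⁴ × 410 × 0.52 = 0.040508 m
Layer 3: 0.33 × 880 × 1.5×10⁻⁴ = 0.04356 m
0.47 × 1600 × 0.95×10⁻⁴ = 0.07144 m
Δh = 0.0099176 + 0.040508 + 0.04356 + 0.07144 = 0.1654256 m ≈ 16.5 cm

Δh = 16.5 cm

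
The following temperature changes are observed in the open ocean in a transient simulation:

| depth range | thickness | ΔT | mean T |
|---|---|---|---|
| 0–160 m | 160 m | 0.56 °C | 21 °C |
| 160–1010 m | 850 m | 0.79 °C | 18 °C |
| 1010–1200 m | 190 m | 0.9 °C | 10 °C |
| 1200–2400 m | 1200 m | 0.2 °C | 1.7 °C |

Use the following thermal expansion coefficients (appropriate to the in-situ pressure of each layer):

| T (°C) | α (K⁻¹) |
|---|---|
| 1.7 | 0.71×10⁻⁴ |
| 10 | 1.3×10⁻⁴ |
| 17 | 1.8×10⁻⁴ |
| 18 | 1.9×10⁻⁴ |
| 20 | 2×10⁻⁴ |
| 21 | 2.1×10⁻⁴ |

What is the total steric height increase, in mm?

Layer 1 at 21 °C → α = 2.1×10⁻⁴ K⁻¹
Layer 2 at 18 °C → α = 1.9×10⁻⁴ K⁻¹
Layer 3 at 10 °C → α = 1.3×10⁻⁴ K⁻¹
Layer 4 at 1.7 °C → α = 0.71×10⁻⁴ K⁻¹
Layer 1: 2.1×10⁻⁴ × 160 × 0.56 = 0.018816 m
160–1010 m: 1.9×10⁻⁴ × 850 × 0.79 = 0.127585 m
Layer 3: 190 × 1.3×10⁻⁴ × 0.9 = 0.02223 m
1200–2400 m: 0.71×10⁻⁴ × 1200 × 0.2 = 0.01704 m
Δh = 0.018816 + 0.127585 + 0.02223 + 0.01704 = 0.185671 m ≈ 190 mm

Δh ≈ 190 mm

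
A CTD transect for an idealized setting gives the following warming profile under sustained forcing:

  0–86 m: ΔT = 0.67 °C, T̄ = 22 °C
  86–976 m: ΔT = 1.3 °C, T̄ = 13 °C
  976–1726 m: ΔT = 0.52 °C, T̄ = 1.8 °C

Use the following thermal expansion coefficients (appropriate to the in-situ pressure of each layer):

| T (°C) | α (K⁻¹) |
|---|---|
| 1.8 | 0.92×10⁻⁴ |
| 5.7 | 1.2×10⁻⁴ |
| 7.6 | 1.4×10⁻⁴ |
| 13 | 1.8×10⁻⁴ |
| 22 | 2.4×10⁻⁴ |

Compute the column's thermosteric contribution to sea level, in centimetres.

Layer 1 at 22 °C → α = 2.4×10⁻⁴ K⁻¹
Layer 2 at 13 °C → α = 1.8×10⁻⁴ K⁻¹
Layer 3 at 1.8 °C → α = 0.92×10⁻⁴ K⁻¹
0–86 m: 2.4×10⁻⁴ × 0.67 × 86 = 0.0138288 m
Layer 2: 1.3 × 1.8×10⁻⁴ × 890 = 0.20826 m
0.92×10⁻⁴ × 0.52 × 750 = 0.03588 m
Δh = 0.0138288 + 0.20826 + 0.03588 = 0.2579688 m

25.8 cm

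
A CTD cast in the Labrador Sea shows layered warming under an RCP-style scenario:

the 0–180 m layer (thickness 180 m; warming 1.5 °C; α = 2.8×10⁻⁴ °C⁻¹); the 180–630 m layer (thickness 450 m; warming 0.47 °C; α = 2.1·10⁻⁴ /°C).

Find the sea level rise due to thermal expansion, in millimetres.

120 mm of thermosteric rise

Layer 1: 1.5 × 2.8×10⁻⁴ × 180 = 0.07560 m
180–630 m: 450 × 2.1×10⁻⁴ × 0.47 = 0.044415 m
Δh = 0.07560 + 0.044415 = 0.120015 m ≈ 120 mm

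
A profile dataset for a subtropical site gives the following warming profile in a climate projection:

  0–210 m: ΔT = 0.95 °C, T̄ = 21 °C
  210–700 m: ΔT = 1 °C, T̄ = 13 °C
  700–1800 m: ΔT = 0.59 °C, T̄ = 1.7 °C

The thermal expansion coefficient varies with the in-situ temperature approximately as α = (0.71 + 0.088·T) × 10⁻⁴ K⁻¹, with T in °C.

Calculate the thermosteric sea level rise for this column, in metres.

Layer 1: α = (0.71 + 0.088×21)×10⁻⁴ = 2.558×10⁻⁴ K⁻¹
Layer 2: α = (0.71 + 0.088×13)×10⁻⁴ = 1.854×10⁻⁴ K⁻¹
Layer 3: α = (0.71 + 0.088×1.7)×10⁻⁴ = 0.8596×10⁻⁴ K⁻¹
Layer 1: 210 × 2.558×10⁻⁴ × 0.95 = 0.0510321 m
210–700 m: 490 × 1.854×10⁻⁴ × 1 = 0.090846 m
0.59 × 1100 × 0.8596×10⁻⁴ = 0.05578804 m
Δh = 0.0510321 + 0.090846 + 0.05578804 = 0.19766614 m ≈ 0.20 m

about 0.20 m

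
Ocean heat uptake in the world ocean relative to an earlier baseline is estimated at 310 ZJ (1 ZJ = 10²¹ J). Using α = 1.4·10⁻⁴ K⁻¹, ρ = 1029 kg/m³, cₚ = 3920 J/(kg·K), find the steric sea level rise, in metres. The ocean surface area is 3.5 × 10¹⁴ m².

0.0307 m of thermosteric rise

Per unit area: Q = 310×10²¹ / (3.5×10¹⁴) ≈ 8.857×10⁸ J/m²
Δh = αQ/(ρcₚ) = 1.4×10⁻⁴ × 8.857×10⁸ / (1029 × 3920) ≈ 0.030741 m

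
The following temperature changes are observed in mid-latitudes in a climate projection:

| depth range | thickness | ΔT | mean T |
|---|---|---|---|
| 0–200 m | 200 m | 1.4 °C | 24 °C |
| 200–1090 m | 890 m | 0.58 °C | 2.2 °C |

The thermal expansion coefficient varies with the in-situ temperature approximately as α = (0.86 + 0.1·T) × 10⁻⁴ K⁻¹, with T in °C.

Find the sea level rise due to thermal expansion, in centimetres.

Layer 1: α = (0.86 + 0.1×24)×10⁻⁴ = 3.26×10⁻⁴ K⁻¹
Layer 2: α = (0.86 + 0.1×2.2)×10⁻⁴ = 1.08×10⁻⁴ K⁻¹
Layer 1: 3.26×10⁻⁴ × 200 × 1.4 = 0.09128 m
0.58 × 1.08×10⁻⁴ × 890 = 0.0557496 m
Δh = 0.09128 + 0.0557496 = 0.1470296 m ≈ 14.7 cm

Δh ≈ 14.7 cm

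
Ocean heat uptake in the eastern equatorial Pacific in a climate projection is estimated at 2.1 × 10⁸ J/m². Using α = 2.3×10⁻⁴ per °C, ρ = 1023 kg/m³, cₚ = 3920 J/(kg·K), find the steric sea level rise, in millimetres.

Δh = αQ/(ρcₚ) = 2.3×10⁻⁴ × 2.1×10⁸ / (1023 × 3920) ≈ 0.012044 m

12.0 mm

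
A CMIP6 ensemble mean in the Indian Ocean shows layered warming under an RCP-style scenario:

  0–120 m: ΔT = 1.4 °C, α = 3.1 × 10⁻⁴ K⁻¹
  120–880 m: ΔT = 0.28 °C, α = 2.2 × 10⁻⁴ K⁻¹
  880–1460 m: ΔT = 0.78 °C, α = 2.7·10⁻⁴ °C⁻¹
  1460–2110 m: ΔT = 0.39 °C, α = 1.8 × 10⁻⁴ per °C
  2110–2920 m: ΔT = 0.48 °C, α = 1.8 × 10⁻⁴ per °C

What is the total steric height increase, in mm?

337 mm of thermosteric rise

120 × 1.4 × 3.1×10⁻⁴ = 0.05208 m
760 × 2.2×10⁻⁴ × 0.28 = 0.046816 m
880–1460 m: 2.7×10⁻⁴ × 0.78 × 580 = 0.122148 m
0.39 × 1.8×10⁻⁴ × 650 = 0.04563 m
2110–2920 m: 0.48 × 810 × 1.8×10⁻⁴ = 0.069984 m
Δh = 0.05208 + 0.046816 + 0.122148 + 0.04563 + 0.069984 = 0.336658 m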